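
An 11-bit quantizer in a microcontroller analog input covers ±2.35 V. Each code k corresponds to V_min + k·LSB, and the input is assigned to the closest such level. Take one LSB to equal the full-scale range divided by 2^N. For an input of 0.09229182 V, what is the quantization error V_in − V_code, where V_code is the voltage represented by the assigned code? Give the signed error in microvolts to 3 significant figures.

The full-scale span is 2.35 − (-2.35) = 4.7 V. LSB = 4.7 V / 2^11 ≈ 2.295 mV.
(0.09229182 − (-2.35)) / LSB = 2.44229182 × 2048/4.7 = 1064.2157. Nearest integer: k = 1064.
V_code = V_min + k × range/2^11 = -2.35 + 1064 × 4.7/2048 = 0.09179687500 V.
V_in − V_code = 0.09229182 − (0.09179687500) = +495 µV.

+495 µV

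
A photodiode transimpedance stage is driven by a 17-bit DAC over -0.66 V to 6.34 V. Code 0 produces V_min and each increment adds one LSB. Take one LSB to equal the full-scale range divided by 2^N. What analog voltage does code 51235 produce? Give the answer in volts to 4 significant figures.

2.076 V

Full-scale range = 6.34 V − (-0.66 V) = 7 V. LSB = 7 V / 2^17.
V_out = -0.66 + 51235 × (7/131072) V
      = -0.66 V + 2.73624 V = 2.07624 V.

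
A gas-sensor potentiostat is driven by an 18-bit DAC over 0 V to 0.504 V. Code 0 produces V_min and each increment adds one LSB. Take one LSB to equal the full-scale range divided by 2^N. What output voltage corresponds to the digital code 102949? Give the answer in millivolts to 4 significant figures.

V_FS = 0.504 V. LSB = 0.504 V / 2^18.
V_out = 0 + 102949 × (0.504/262144) V
      = 0 + 0.197931 = 0.197931 V.

197.9 mV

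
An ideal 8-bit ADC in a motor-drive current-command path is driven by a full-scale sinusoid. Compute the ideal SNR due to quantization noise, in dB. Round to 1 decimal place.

For an ideal N-bit converter with full-scale sine input, SNR = 6.02 N + 1.76 dB. SNR = 6.02 × 8 + 1.76 = 48.16 + 1.76 = 49.92 dB.

49.9 dB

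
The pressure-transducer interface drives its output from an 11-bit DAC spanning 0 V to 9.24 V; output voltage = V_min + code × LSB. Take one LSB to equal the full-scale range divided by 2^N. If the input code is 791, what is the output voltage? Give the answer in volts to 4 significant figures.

V_FS = 9.24 V. LSB = 9.24 V / 2^11.
Output = V_min + (791/2048) × range = 0 + 0.386230 × 9.24 V
      = 0 + 3.56877 = 3.56877 V.

3.569 V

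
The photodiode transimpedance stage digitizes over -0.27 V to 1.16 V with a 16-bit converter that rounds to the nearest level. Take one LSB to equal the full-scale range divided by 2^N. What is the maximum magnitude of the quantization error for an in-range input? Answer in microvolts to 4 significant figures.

Span: 1.16 V − (-0.27 V) = 1.43 V.
LSB = 1.43 V ÷ 2^16 = 1.43/65536 V = 21.8201 µV.
A rounding quantizer has |error| ≤ LSB/2 = 10.91 µV.

10.91 µV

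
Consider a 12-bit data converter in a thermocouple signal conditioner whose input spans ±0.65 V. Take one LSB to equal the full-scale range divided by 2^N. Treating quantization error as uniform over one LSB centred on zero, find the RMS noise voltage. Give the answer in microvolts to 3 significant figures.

91.6 µV

The full-scale span is 0.65 − (-0.65) = 1.3 V.
LSB = 1.3 V / 2^12 = 317.38 µV.
RMS of a uniform error over width LSB is LSB/√12 = 91.6 µV.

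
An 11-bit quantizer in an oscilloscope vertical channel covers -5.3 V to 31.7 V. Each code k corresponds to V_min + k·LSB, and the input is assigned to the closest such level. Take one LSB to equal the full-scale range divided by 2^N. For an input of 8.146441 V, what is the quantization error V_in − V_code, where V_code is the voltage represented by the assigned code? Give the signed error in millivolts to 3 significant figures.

+5.03 mV

Range = 31.7 − (-5.3) = 37 V. LSB = 37 V / 2^11 ≈ 18.07 mV.
(V_in − V_min)/LSB = (8.146441 − (-5.3)) × 2048/37 = 744.2787 → nearest code k = 744.
V_code = V_min + k × range/2^11 = -5.3 + 744 × 37/2048 = 8.141406250 V.
Error = V_in − V_code = 8.146441 − (8.141406250) = +5.03 mV.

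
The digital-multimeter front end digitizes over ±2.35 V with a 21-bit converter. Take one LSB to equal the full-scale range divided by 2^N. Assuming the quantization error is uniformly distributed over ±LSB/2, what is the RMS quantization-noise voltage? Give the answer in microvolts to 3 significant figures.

Span: 2.35 V − (-2.35 V) = 4.7 V.
LSB = 4.7 V / 2^21 = 2.2411 µV.
For a uniform distribution on [−LSB/2, +LSB/2], V_rms = LSB/√12 = 2.2411 µV/3.4641 = 0.647 µV.

0.647 µV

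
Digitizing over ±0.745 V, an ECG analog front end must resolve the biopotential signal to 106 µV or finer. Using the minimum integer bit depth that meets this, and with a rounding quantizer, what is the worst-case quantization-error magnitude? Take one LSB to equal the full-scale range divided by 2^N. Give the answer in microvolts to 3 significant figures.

45.5 µV

The full-scale span is 0.745 − (-0.745) = 1.49 V.
Required number of levels: 1.49/106 µV = 14057; smallest N with 2^N ≥ that is 14.
LSB = 1.49 V / 2^14 = 90.942 µV.
|e|_max = LSB/2 = 45.5 µV.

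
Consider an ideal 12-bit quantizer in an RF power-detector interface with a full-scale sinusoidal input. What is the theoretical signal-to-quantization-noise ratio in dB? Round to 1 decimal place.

Ideal quantization SNR: 6.02 × 12 + 1.76 dB = 74.0 dB.

74.0 dB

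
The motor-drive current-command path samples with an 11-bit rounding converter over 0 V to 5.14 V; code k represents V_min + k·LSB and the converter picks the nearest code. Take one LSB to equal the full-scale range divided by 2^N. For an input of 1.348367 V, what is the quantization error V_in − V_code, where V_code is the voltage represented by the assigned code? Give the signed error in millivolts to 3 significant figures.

Range is 5.14 V. LSB = 5.14 V / 2^11 ≈ 2.510 mV.
Position in LSBs: (1.348367 − (0)) × 2048/5.14 = 537.2482; rounding gives k = 537.
V_code = 0 + (537/2048) × 5.14 = 1.347744141 V.
e = 1.348367 − (1.347744141) = +0.623 mV.

+0.623 mV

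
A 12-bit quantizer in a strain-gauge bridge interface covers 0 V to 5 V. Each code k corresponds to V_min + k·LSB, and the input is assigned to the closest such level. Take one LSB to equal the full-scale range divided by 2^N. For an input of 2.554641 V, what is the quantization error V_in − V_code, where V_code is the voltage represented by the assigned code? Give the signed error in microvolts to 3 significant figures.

Span = 5 V. LSB = 5 V / 2^12 ≈ 1.221 mV.
Position in LSBs: (2.554641 − (0)) × 4096/5 = 2092.7619; rounding gives k = 2093.
V_code = 0 + (2093/4096) × 5 = 2.554931641 V.
V_in − V_code = 2.554641 − (2.554931641) = −291 µV.

−291 µV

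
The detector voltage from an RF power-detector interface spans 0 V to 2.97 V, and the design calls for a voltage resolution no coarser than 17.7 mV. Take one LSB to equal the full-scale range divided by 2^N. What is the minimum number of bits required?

8 bits

Range is 2.97 V.
Required number of levels: 2.97/17.7 mV = 167.80; smallest N with 2^N ≥ that is 8.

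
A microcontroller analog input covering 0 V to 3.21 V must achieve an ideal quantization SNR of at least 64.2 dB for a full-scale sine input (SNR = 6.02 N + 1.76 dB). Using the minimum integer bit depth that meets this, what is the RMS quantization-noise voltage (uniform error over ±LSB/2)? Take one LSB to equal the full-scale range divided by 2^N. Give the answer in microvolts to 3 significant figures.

452 µV

V_FS = 3.21 V.
Required N = ⌈(64.2 − 1.76)/6.02⌉ = ⌈10.372⌉ = 11.
Step size = 3.21/2048 V = 1.5674 mV.
RMS noise = LSB/√12 = 452 µV.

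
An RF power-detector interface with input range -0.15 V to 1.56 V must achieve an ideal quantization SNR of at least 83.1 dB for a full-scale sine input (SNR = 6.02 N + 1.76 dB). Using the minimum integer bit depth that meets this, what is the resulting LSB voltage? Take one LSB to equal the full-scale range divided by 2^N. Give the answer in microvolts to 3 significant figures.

104 µV

The full-scale span is 1.56 − (-0.15) = 1.71 V.
6.02 N + 1.76 ≥ 83.1 gives N ≥ 13.512, so the minimum integer is 14.
Step size = 1.71/16384 V = 104 µV.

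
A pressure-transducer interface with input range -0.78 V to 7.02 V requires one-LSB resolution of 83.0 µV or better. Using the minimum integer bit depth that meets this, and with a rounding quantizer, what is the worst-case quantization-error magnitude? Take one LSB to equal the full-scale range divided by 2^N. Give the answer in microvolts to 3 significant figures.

Full-scale range = 7.02 V − (-0.78 V) = 7.8 V.
Levels needed ≥ 7.8/83.0 µV = 93980. 2^17 = 131072 suffices, so N_min = 17.
Step size = 7.8/131072 V = 59.509 µV.
Half an LSB is 29.8 µV.

29.8 µV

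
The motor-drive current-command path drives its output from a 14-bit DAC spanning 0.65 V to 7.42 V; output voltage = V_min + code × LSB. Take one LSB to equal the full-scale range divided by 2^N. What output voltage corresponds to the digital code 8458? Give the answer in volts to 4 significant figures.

4.145 V

Full-scale range = 7.42 V − (0.65 V) = 6.77 V. LSB = 6.77 V / 2^14.
V_out = 0.65 + 8458 × (6.77/16384) V
      = 0.65 + 3.49491 = 4.14491 V.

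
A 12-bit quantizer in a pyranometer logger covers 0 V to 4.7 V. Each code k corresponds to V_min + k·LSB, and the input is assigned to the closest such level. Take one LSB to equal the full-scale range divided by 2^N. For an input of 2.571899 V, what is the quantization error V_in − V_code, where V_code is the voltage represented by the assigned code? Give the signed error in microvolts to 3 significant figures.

+439 µV

Span = 4.7 V. LSB = 4.7 V / 2^12 ≈ 1.147 mV.
Position in LSBs: (2.571899 − (0)) × 4096/4.7 = 2241.3826; rounding gives k = 2241.
V_code = V_min + k × range/2^12 = 0 + 2241 × 4.7/4096 = 2.571459961 V.
Error = V_in − V_code = 2.571899 − (2.571459961) = +439 µV.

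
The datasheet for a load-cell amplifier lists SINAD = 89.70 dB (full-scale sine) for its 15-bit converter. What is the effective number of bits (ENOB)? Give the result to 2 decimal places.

ENOB = (SINAD − 1.76) / 6.02 = (89.70 − 1.76) / 6.02 = 87.94 / 6.02 = 14.6080.

14.61 bits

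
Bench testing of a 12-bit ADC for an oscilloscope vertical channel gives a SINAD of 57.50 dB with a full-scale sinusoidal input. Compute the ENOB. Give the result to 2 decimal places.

9.26 bits

Inverting SNR = 6.02 N + 1.76: N_eff = (57.50 − 1.76)/6.02 = 9.2591.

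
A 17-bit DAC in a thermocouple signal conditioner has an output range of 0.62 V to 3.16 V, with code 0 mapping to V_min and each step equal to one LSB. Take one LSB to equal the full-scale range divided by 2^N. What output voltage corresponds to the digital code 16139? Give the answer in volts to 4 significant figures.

0.9328 V

Range = 3.16 − (0.62) = 2.54 V. LSB = 2.54 V / 2^17.
Output = V_min + (16139/131072) × range = 0.62 + 0.123131 × 2.54 V
      = 0.62 + 0.312752 = 0.932752 V.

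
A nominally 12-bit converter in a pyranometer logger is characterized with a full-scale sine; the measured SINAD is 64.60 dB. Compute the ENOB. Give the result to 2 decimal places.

(64.60 − 1.76) / 6.02 = 62.84/6.02 = 10.4385 effective bits.

10.44 bits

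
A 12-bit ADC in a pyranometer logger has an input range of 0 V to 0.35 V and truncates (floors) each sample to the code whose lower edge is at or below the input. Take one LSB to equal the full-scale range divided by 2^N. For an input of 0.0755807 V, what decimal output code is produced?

884

Range is 0.35 V. LSB = 0.35 V / 2^12 ≈ 85.45 µV.
code = ⌊(V_in − V_min)/LSB⌋ = ⌊(V_in − V_min) × 2^12 / range⌋
     = ⌊(0.0755807 − (0)) × 4096 / 0.35⌋ = ⌊0.0755807 × 4096/0.35⌋
     = ⌊884.510⌋ = 884.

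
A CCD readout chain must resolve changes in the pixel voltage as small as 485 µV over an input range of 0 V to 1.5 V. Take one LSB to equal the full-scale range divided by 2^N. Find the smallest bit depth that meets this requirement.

12 bits

Full-scale range = 1.5 V.
Need 2^N ≥ 1.5 V / 485 µV = 3093 → N_min = 12.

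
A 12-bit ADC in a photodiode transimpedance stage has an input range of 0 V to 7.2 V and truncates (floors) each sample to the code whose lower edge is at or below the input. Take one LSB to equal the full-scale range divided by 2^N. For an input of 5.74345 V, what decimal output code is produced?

Full-scale range = 7.2 V. LSB = 7.2 V / 2^12 ≈ 1.758 mV.
code = ⌊(V_in − V_min)/LSB⌋ = ⌊(V_in − V_min) × 2^12 / range⌋
     = ⌊(5.74345 − (0)) × 4096 / 7.2⌋ = ⌊5.74345 × 4096/7.2⌋
     = ⌊3267.385⌋ = 3267.

3267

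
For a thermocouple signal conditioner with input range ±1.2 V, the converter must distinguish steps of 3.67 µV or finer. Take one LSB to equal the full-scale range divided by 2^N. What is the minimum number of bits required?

20 bits

The full-scale span is 1.2 − (-1.2) = 2.4 V.
Required number of levels: 2.4/3.67 µV = 653950; smallest N with 2^N ≥ that is 20.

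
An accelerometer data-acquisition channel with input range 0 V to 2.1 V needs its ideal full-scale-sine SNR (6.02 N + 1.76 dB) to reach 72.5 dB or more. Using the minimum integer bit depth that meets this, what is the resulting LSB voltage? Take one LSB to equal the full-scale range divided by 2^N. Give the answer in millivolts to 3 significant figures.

0.513 mV

V_FS = 2.1 V.
Required N = ⌈(72.5 − 1.76)/6.02⌉ = ⌈11.751⌉ = 12.
LSB = 2.1 V ÷ 2^12 = 2.1/4096 V = 0.513 mV.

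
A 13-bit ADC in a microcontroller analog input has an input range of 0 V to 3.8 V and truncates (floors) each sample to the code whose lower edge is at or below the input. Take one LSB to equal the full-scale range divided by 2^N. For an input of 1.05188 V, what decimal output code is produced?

Full-scale range = 3.8 V. LSB = 3.8 V / 2^13 ≈ 463.9 µV.
V_in − V_min = 1.05188 − (0) = 1.05188 V.
Divide by LSB: 1.05188 × 8192/3.8 = 2267.6318.
Truncating gives code 2267.

2267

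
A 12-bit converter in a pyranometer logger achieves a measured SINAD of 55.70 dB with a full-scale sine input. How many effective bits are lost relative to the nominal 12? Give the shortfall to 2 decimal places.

3.04 bits

Effective bits = (55.70 − 1.76)/6.02 = 8.9601.
Lost resolution: 12 − 8.9601 = 3.0399 bits.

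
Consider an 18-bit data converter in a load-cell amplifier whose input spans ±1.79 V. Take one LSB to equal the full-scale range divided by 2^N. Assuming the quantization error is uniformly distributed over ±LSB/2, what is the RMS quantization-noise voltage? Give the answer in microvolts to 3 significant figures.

3.94 µV

Full-scale range = 1.79 V − (-1.79 V) = 3.58 V.
LSB = 3.58 V ÷ 2^18 = 3.58/262144 V = 13.657 µV.
V_rms = LSB/√12 = 13.657 µV / √12 = 3.94 µV.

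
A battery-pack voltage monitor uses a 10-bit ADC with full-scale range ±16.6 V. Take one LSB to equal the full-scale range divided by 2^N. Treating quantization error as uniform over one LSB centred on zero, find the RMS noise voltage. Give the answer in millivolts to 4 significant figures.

The full-scale span is 16.6 − (-16.6) = 33.2 V.
LSB = 33.2 V ÷ 2^10 = 33.2/1024 V = 32.4219 mV.
σ_q = LSB/√12 = 32.4219 mV/3.4641 = 9.359 mV.

9.359 mV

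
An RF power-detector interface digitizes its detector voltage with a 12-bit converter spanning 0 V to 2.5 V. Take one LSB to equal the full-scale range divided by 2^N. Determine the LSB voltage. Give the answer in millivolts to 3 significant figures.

0.610 mV

Range is 2.5 V.
Number of codes = 2^12 = 4096.
LSB = 2.5 V / 2^12 = 0.610 mV.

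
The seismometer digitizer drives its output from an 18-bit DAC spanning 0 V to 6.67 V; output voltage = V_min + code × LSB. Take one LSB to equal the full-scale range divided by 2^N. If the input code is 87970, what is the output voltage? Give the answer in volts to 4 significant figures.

Full-scale range = 6.67 V. LSB = 6.67 V / 2^18.
V_out = 0 + 87970 × (6.67/262144) V
      = 0 + 2.23831 = 2.23831 V.

2.238 V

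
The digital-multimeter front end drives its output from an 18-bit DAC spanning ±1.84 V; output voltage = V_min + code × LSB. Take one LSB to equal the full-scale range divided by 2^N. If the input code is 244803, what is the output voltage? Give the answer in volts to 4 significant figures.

Range = 1.84 − (-1.84) = 3.68 V. LSB = 3.68 V / 2^18.
V_out = V_min + code × LSB = -1.84 V + 244803 × 3.68 V / 262144
      = -1.84 V + 3.43657 V = 1.59657 V.

1.597 V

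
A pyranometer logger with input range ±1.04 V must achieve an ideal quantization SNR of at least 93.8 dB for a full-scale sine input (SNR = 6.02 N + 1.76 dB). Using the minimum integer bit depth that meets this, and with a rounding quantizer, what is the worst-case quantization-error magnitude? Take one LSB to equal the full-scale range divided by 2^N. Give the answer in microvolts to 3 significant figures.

15.9 µV

The full-scale span is 1.04 − (-1.04) = 2.08 V.
Required N = ⌈(93.8 − 1.76)/6.02⌉ = ⌈15.289⌉ = 16.
Step size = 2.08/65536 V = 31.738 µV.
|e|_max = LSB/2 = 15.9 µV.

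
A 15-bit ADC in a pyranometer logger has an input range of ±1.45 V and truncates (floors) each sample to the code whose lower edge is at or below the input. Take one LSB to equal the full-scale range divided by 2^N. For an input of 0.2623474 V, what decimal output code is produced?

19348

Full-scale range = 1.45 V − (-1.45 V) = 2.9 V. LSB = 2.9 V / 2^15 ≈ 88.50 µV.
code = ⌊(V_in − V_min)/LSB⌋ = ⌊(V_in − V_min) × 2^15 / range⌋
     = ⌊(0.2623474 − (-1.45)) × 32768 / 2.9⌋ = ⌊1.7123474 × 32768/2.9⌋
     = ⌊19348.345⌋ = 19348.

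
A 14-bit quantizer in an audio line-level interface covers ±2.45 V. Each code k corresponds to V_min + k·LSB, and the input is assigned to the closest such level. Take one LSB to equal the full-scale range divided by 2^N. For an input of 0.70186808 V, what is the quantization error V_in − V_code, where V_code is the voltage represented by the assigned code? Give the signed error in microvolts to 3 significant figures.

Range = 2.45 − (-2.45) = 4.9 V. LSB = 4.9 V / 2^14 ≈ 299.1 µV.
Position in LSBs: (0.70186808 − (-2.45)) × 16384/4.9 = 10538.8177; rounding gives k = 10539.
V_code = -2.45 + (10539/16384) × 4.9 = 0.70192260742 V.
V_in − V_code = 0.70186808 − (0.70192260742) = −54.5 µV.

−54.5 µV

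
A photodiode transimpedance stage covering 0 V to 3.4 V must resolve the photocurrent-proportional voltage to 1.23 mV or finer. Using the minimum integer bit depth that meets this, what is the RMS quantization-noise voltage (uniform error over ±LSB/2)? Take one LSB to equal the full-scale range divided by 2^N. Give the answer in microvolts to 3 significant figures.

Span = 3.4 V.
Need 2^N ≥ 3.4 V / 1.23 mV = 2764 → N_min = 12.
Step size = 3.4/4096 V = 0.83008 mV.
V_rms = LSB/√12 = 240 µV.

240 µV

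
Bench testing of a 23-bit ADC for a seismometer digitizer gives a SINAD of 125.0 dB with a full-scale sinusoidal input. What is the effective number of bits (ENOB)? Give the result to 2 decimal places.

Inverting SNR = 6.02 N + 1.76: N_eff = (125.0 − 1.76)/6.02 = 20.4718.

20.47 bits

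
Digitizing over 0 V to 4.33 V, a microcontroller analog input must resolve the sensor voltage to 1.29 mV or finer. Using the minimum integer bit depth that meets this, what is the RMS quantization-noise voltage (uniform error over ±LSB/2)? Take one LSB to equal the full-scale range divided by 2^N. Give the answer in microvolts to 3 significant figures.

305 µV

V_FS = 4.33 V.
Required number of levels: 4.33/1.29 mV = 3356.6; smallest N with 2^N ≥ that is 12.
Step size = 4.33/4096 V = 1.0571 mV.
V_rms = LSB/√12 = 305 µV.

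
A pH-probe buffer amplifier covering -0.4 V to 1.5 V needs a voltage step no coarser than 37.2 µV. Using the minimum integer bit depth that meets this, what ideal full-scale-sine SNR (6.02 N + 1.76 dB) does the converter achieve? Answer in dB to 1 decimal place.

98.1 dB

Span: 1.5 V − (-0.4 V) = 1.9 V.
Required number of levels: 1.9/37.2 µV = 51075; smallest N with 2^N ≥ that is 16.
SNR = 6.02 × 16 + 1.76 = 98.08 dB.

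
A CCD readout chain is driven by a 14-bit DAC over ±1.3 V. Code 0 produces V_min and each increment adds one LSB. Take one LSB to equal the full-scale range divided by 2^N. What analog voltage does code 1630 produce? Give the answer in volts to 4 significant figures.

Range = 1.3 − (-1.3) = 2.6 V. LSB = 2.6 V / 2^14.
V_out = -1.3 + 1630 × (2.6/16384) V
      = -1.3 + 0.258667 = -1.04133 V.

-1.041 V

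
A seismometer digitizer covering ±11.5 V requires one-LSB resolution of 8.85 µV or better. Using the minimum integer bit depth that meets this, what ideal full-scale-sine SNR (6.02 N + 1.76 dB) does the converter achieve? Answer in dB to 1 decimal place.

134.2 dB

Full-scale range = 11.5 V − (-11.5 V) = 23 V.
Required number of levels: 23/8.85 µV = 2.5989e6; smallest N with 2^N ≥ that is 22.
6.02(22) + 1.76 = 134.20 dB.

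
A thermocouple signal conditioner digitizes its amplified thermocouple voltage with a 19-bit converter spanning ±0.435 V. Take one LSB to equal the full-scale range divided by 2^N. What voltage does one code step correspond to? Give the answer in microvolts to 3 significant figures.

1.66 µV

Span: 0.435 V − (-0.435 V) = 0.87 V.
2^19 = 524288 levels.
LSB = 0.87 V / 2^19 = 1.66 µV.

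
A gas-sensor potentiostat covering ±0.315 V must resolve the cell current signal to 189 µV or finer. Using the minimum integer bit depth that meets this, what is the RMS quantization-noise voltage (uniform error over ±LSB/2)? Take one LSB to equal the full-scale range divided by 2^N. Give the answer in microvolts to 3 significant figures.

44.4 µV

Full-scale range = 0.315 V − (-0.315 V) = 0.63 V.
Required number of levels: 0.63/189 µV = 3333.3; smallest N with 2^N ≥ that is 12.
Step size = 0.63/4096 V = 153.81 µV.
σ_q = LSB/√12 = 153.81 µV/3.4641 = 44.4 µV.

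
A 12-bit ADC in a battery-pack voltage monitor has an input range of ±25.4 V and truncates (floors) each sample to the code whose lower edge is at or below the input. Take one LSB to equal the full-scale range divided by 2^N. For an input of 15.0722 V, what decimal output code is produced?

Full-scale range = 25.4 V − (-25.4 V) = 50.8 V. LSB = 50.8 V / 2^12 ≈ 12.40 mV.
V_in − V_min = 15.0722 − (-25.4) = 40.4722 V.
Divide by LSB: 40.4722 × 4096/50.8 = 3263.2703.
Truncating gives code 3263.

3263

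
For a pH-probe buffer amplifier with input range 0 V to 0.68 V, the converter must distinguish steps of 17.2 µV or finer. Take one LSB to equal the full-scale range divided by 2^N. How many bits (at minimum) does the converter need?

16 bits

V_FS = 0.68 V.
Required number of levels: 0.68/17.2 µV = 39535; smallest N with 2^N ≥ that is 16.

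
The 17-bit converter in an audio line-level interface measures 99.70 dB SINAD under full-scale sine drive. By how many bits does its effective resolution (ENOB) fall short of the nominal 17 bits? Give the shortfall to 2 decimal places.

N_eff = (99.70 − 1.76)/6.02 = 16.2691 bits.
Shortfall = 17 − 16.2691 = 0.7309 bits.

0.73 bits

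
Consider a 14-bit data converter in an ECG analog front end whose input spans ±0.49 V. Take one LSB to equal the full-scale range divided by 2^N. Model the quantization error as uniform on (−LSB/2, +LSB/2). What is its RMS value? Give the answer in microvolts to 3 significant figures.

Range = 0.49 − (-0.49) = 0.98 V.
LSB = 0.98 V ÷ 2^14 = 0.98/16384 V = 59.814 µV.
For a uniform distribution on [−LSB/2, +LSB/2], V_rms = LSB/√12 = 59.814 µV/3.4641 = 17.3 µV.

17.3 µV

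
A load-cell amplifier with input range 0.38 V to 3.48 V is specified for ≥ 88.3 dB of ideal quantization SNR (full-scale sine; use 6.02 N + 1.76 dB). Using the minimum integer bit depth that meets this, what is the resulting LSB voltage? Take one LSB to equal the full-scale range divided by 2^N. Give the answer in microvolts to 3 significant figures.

94.6 µV

Full-scale range = 3.48 V − (0.38 V) = 3.1 V.
Solving 6.02 N ≥ 88.3 − 1.76: N ≥ 14.375. Round up → N = 15.
LSB = 3.1 V / 2^15 = 94.6 µV.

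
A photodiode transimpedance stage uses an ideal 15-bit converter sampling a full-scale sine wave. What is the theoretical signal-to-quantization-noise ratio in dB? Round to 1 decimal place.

92.1 dB

Ideal quantization SNR: 6.02 × 15 + 1.76 dB = 92.1 dB.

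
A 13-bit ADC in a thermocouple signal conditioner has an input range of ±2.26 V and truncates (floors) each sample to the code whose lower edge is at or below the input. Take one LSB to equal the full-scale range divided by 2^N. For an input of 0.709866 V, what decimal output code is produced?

5382

Span: 2.26 V − (-2.26 V) = 4.52 V. LSB = 4.52 V / 2^13 ≈ 0.5518 mV.
code = ⌊(V_in − V_min)/LSB⌋ = ⌊(V_in − V_min) × 2^13 / range⌋
     = ⌊(0.709866 − (-2.26)) × 8192 / 4.52⌋ = ⌊2.969866 × 8192/4.52⌋
     = ⌊5382.554⌋ = 5382.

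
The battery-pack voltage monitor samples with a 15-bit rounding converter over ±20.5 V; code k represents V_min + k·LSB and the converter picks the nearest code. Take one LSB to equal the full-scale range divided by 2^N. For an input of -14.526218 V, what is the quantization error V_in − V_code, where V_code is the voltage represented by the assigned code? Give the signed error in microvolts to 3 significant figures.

+454 µV

Span: 20.5 V − (-20.5 V) = 41 V. LSB = 41 V / 2^15 ≈ 1.251 mV.
(-14.526218 − (-20.5)) / LSB = 5.973782 × 32768/41 = 4774.3631. Nearest integer: k = 4774.
V_code = V_min + k × range/2^15 = -20.5 + 4774 × 41/32768 = -14.526672363 V.
e = -14.526218 − (-14.526672363) = +454 µV.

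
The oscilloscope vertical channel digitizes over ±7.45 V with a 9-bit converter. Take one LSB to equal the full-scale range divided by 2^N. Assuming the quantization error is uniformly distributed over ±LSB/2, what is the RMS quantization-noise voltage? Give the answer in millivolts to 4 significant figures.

8.401 mV

Full-scale range = 7.45 V − (-7.45 V) = 14.9 V.
One LSB is 14.9 V / 512 = 29.1016 mV.
σ_q = LSB/√12 = 29.1016 mV/3.4641 = 8.401 mV.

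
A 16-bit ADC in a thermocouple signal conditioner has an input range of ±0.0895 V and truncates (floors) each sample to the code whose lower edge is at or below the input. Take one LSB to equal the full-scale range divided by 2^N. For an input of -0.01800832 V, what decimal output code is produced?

The full-scale span is 0.0895 − (-0.0895) = 0.179 V. LSB = 0.179 V / 2^16 ≈ 2.731 µV.
code = ⌊(V_in − V_min)/LSB⌋ = ⌊(V_in − V_min) × 2^16 / range⌋
     = ⌊(-0.01800832 − (-0.0895)) × 65536 / 0.179⌋ = ⌊0.07149168 × 65536/0.179⌋
     = ⌊26174.742⌋ = 26174.

26174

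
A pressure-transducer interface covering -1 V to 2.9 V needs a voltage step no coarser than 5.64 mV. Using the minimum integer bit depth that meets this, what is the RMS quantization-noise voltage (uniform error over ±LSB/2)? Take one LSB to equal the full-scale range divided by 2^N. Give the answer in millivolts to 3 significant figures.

Full-scale range = 2.9 V − (-1 V) = 3.9 V.
Levels needed ≥ 3.9/5.64 mV = 691.5. 2^10 = 1024 suffices, so N_min = 10.
Step size = 3.9/1024 V = 3.8086 mV.
σ_q = LSB/√12 = 3.8086 mV/3.4641 = 1.10 mV.

1.10 mV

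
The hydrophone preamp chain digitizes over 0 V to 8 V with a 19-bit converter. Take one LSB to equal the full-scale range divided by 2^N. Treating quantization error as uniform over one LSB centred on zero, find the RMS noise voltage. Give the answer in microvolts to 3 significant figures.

Span = 8 V.
Step size = 8/524288 V = 15.259 µV.
σ_q = LSB/√12 = 15.259 µV/3.4641 = 4.40 µV.

4.40 µV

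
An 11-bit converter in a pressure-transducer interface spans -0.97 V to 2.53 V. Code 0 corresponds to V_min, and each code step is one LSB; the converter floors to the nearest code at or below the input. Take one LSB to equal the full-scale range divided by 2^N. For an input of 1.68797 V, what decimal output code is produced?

Full-scale range = 2.53 V − (-0.97 V) = 3.5 V. LSB = 3.5 V / 2^11 ≈ 1.709 mV.
code = ⌊(V_in − V_min)/LSB⌋ = ⌊(V_in − V_min) × 2^11 / range⌋
     = ⌊(1.68797 − (-0.97)) × 2048 / 3.5⌋ = ⌊2.65797 × 2048/3.5⌋
     = ⌊1555.292⌋ = 1555.

1555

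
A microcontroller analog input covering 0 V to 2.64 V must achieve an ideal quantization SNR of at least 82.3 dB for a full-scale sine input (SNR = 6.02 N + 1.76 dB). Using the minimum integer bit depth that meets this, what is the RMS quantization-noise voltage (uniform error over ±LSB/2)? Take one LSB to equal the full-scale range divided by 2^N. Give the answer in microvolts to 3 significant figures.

V_FS = 2.64 V.
6.02 N + 1.76 ≥ 82.3 gives N ≥ 13.379, so the minimum integer is 14.
LSB = 2.64 V ÷ 2^14 = 2.64/16384 V = 161.13 µV.
RMS noise = LSB/√12 = 46.5 µV.

46.5 µV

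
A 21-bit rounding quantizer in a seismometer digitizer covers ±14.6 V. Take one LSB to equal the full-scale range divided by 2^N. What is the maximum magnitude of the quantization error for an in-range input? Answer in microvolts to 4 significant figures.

Full-scale range = 14.6 V − (-14.6 V) = 29.2 V.
LSB = 29.2 V / 2^21 = 13.9236 µV.
A rounding quantizer has |error| ≤ LSB/2 = 6.962 µV.

6.962 µV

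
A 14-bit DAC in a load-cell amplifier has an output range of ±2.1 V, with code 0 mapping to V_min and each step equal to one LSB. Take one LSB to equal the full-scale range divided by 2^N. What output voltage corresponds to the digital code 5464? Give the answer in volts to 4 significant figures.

Full-scale range = 2.1 V − (-2.1 V) = 4.2 V. LSB = 4.2 V / 2^14.
Output = V_min + (5464/16384) × range = -2.1 + 0.333496 × 4.2 V
      = -2.1 V + 1.40068 V = -0.699316 V.

-0.6993 V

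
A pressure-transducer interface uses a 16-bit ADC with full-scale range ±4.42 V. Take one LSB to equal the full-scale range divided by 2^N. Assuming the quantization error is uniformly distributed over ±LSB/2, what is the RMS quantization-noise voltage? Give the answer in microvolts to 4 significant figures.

38.94 µV

Range = 4.42 − (-4.42) = 8.84 V.
LSB = 8.84 V ÷ 2^16 = 8.84/65536 V = 134.888 µV.
V_rms = LSB/√12 = 134.888 µV / √12 = 38.94 µV.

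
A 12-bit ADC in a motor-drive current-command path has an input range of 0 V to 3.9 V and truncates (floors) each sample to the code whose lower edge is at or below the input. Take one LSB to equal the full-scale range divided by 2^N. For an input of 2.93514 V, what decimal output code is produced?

Span = 3.9 V. LSB = 3.9 V / 2^12 ≈ 0.9521 mV.
V_in − V_min = 2.93514 − (0) = 2.93514 V.
Divide by LSB: 2.93514 × 4096/3.9 = 3082.6496.
Truncating gives code 3082.

3082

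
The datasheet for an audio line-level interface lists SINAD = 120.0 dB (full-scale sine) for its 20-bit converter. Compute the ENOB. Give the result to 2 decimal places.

19.64 bits

ENOB = (SINAD − 1.76) / 6.02 = (120.0 − 1.76) / 6.02 = 118.24 / 6.02 = 19.6412.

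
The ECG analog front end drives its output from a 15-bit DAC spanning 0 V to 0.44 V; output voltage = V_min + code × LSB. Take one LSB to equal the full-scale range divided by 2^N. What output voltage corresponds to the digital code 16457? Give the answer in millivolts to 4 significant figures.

V_FS = 0.44 V. LSB = 0.44 V / 2^15.
V_out = V_min + code × LSB = 0 V + 16457 × 0.44 V / 32768
      = 0 V + 0.220980 V = 0.220980 V.

221.0 mV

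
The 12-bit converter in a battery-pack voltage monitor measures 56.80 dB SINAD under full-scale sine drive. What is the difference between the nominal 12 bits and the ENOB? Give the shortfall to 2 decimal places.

N_eff = (56.80 − 1.76)/6.02 = 9.1429 bits.
Lost resolution: 12 − 9.1429 = 2.8571 bits.

2.86 bits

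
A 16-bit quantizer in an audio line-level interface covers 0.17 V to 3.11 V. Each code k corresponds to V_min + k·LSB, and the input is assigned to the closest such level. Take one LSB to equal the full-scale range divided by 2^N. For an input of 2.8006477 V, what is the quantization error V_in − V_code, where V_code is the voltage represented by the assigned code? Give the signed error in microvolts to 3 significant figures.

+8.05 µV

Span: 3.11 V − (0.17 V) = 2.94 V. LSB = 2.94 V / 2^16 ≈ 44.86 µV.
(V_in − V_min)/LSB = (2.8006477 − (0.17)) × 65536/2.94 = 58640.1795 → nearest code k = 58640.
V_code = 0.17 + (58640/65536) × 2.94 = 2.8006396484 V.
V_in − V_code = 2.8006477 − (2.8006396484) = +8.05 µV.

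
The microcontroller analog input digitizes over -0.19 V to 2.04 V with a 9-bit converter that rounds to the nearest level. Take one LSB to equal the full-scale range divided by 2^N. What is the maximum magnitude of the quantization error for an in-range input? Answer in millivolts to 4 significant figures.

2.178 mV

The full-scale span is 2.04 − (-0.19) = 2.23 V.
One LSB is 2.23 V / 512 = 4.35547 mV.
A rounding quantizer has |error| ≤ LSB/2 = 2.178 mV.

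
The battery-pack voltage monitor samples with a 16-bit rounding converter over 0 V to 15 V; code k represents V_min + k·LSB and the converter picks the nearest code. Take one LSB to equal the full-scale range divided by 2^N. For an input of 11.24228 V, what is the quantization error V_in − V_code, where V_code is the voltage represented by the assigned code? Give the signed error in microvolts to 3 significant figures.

+62.0 µV

Span = 15 V. LSB = 15 V / 2^16 ≈ 228.9 µV.
Position in LSBs: (11.24228 − (0)) × 65536/15 = 49118.2708; rounding gives k = 49118.
V_code = 0 + (49118/65536) × 15 = 11.242218018 V.
V_in − V_code = 11.24228 − (11.242218018) = +62.0 µV.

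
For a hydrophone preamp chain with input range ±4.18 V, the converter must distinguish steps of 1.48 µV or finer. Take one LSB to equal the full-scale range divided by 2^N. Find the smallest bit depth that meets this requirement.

The full-scale span is 4.18 − (-4.18) = 8.36 V.
Levels needed ≥ 8.36/1.48 µV = 5.649e6. 2^23 = 8388608 suffices, so N_min = 23.

23 bits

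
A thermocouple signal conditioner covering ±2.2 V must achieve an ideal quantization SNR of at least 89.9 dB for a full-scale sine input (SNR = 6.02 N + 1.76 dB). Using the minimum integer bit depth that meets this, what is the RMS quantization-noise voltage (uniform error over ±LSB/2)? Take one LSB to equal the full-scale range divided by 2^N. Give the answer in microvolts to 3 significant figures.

Span: 2.2 V − (-2.2 V) = 4.4 V.
N ≥ (89.9 − 1.76)/6.02 = 14.641 → N_min = 15.
Step size = 4.4/32768 V = 134.28 µV.
V_rms = LSB/√12 = 38.8 µV.

38.8 µV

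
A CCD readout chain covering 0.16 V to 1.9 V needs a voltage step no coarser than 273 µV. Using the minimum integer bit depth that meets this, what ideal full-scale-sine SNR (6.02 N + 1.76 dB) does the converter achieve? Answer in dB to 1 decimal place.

Span: 1.9 V − (0.16 V) = 1.74 V.
Levels needed ≥ 1.74/273 µV = 6374. 2^13 = 8192 suffices, so N_min = 13.
Ideal SNR at N = 13: 6.02·13 + 1.76 = 80.0 dB.

80.0 dB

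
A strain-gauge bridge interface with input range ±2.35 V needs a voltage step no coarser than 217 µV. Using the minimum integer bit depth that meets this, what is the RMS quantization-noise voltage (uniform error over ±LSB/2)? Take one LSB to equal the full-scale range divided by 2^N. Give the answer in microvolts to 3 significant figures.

Range = 2.35 − (-2.35) = 4.7 V.
Levels needed ≥ 4.7/217 µV = 21660. 2^15 = 32768 suffices, so N_min = 15.
LSB = 4.7 V ÷ 2^15 = 4.7/32768 V = 143.43 µV.
σ_q = LSB/√12 = 143.43 µV/3.4641 = 41.4 µV.

41.4 µV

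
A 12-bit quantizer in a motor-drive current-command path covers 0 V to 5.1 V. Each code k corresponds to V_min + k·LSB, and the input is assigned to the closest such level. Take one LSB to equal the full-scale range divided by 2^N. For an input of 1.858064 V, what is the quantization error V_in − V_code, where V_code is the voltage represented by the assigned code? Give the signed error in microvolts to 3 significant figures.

Full-scale range = 5.1 V. LSB = 5.1 V / 2^12 ≈ 1.245 mV.
(V_in − V_min)/LSB = (1.858064 − (0)) × 4096/5.1 = 1492.2804 → nearest code k = 1492.
Reconstructed level: 0 + 1492 × 5.1/4096 V = 1.857714844 V.
V_in − V_code = 1.858064 − (1.857714844) = +349 µV.

+349 µV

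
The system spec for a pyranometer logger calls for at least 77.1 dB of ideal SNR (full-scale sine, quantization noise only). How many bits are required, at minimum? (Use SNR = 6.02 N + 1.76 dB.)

13 bits

6.02 N + 1.76 ≥ 77.1 gives N ≥ 12.515, so the minimum integer is 13.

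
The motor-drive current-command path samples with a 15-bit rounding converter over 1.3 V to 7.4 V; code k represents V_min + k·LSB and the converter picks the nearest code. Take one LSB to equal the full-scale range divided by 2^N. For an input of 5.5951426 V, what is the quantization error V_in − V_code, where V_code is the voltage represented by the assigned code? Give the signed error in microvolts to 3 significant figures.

−63.1 µV

The full-scale span is 7.4 − (1.3) = 6.1 V. LSB = 6.1 V / 2^15 ≈ 186.2 µV.
(V_in − V_min)/LSB = (5.5951426 − (1.3)) × 32768/6.1 = 23072.6611 → nearest code k = 23073.
Reconstructed level: 1.3 + 23073 × 6.1/32768 V = 5.5952056885 V.
e = 5.5951426 − (5.5952056885) = −63.1 µV.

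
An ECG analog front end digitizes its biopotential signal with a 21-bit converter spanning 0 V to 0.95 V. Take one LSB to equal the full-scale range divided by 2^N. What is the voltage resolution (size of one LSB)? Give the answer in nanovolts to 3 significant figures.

Span = 0.95 V.
There are 2^21 = 2097152 steps.
One LSB is 0.95 V / 2097152 = 453 nV.

453 nV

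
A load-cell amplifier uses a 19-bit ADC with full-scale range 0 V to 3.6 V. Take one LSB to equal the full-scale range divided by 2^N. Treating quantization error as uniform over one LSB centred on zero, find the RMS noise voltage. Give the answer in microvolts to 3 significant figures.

V_FS = 3.6 V.
LSB = 3.6 V ÷ 2^19 = 3.6/524288 V = 6.8665 µV.
For a uniform distribution on [−LSB/2, +LSB/2], V_rms = LSB/√12 = 6.8665 µV/3.4641 = 1.98 µV.

1.98 µV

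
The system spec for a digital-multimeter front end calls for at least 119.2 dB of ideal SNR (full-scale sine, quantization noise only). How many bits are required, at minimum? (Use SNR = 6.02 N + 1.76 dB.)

20 bits

Solving 6.02 N ≥ 119.2 − 1.76: N ≥ 19.508. Round up → N = 20.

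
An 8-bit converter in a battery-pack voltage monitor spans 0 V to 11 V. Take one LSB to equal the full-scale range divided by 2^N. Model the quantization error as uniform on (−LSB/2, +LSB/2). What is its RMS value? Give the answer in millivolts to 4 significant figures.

12.40 mV

Full-scale range = 11 V.
LSB = 11 V ÷ 2^8 = 11/256 V = 42.9688 mV.
RMS of a uniform error over width LSB is LSB/√12 = 12.40 mV.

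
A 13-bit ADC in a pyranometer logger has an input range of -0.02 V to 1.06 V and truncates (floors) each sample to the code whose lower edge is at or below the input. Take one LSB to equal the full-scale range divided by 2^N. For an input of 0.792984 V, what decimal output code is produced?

Range = 1.06 − (-0.02) = 1.08 V. LSB = 1.08 V / 2^13 ≈ 131.8 µV.
code = ⌊(V_in − V_min)/LSB⌋ = ⌊(V_in − V_min) × 2^13 / range⌋
     = ⌊(0.792984 − (-0.02)) × 8192 / 1.08⌋ = ⌊0.812984 × 8192/1.08⌋
     = ⌊6166.634⌋ = 6166.

6166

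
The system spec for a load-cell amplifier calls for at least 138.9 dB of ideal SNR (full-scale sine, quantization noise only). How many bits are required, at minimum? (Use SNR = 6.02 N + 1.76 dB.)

Required N = ⌈(138.9 − 1.76)/6.02⌉ = ⌈22.781⌉ = 23.

23 bits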